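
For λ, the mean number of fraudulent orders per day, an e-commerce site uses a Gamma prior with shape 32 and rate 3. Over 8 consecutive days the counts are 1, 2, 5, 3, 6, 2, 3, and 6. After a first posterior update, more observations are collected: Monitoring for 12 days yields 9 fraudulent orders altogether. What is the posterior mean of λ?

Total count: 1 + 2 + 5 + 3 + 6 + 2 + 3 + 6 = 28.
Total exposure: 8 days.
After the first batch: Gamma(32 + 28, 3 + 8) = Gamma(60, 11).
Total count 9 over total exposure 12 days.
After the second batch: Gamma(60 + 9, 11 + 12) = Gamma(69, 23).
Posterior mean = α'/β' = 69/23 = 3.

3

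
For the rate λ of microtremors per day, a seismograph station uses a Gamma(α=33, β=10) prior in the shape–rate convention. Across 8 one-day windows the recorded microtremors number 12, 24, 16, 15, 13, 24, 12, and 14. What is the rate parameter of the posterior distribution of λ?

Total count: 12 + 24 + 16 + 15 + 13 + 24 + 12 + 14 = 130.
Total exposure: 8 days.
Gamma(α, β) with Poisson data over total exposure Σt gives posterior Gamma(α+Σx, β+Σt) = Gamma(163, 18).

18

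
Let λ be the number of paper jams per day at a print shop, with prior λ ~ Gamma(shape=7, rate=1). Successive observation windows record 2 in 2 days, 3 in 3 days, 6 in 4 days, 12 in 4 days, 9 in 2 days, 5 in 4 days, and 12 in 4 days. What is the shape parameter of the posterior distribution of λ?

56

Total count: 2 + 3 + 6 + 12 + 9 + 5 + 12 = 49.
Total exposure: 2 + 3 + 4 + 4 + 2 + 4 + 4 = 23 days.
Conjugate update: add total count to the shape and total exposure to the rate, giving Gamma(56, 24).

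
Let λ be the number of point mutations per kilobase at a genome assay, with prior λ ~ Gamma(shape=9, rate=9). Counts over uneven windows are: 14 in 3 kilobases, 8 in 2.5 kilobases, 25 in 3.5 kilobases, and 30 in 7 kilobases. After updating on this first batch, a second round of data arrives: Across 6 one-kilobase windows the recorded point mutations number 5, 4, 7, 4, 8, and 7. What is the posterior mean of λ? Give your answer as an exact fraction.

121/31

Total count: 14 + 8 + 25 + 30 = 77.
Total exposure: 3 + 2.5 + 3.5 + 7 = 16 kilobases.
After the first batch: Gamma(9 + 77, 9 + 16) = Gamma(86, 25).
Total count: 5 + 4 + 7 + 4 + 8 + 7 = 35.
Total exposure: 6 kilobases.
After the second batch: Gamma(86 + 35, 25 + 6) = Gamma(121, 31).
Posterior mean = α'/β' = 121/31.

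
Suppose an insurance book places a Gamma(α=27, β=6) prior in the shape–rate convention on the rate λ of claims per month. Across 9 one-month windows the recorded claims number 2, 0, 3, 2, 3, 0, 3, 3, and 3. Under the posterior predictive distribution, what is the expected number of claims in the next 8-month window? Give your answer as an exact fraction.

368/15

Total count: 2 + 0 + 3 + 2 + 3 + 0 + 3 + 3 + 3 = 19.
Total exposure: 9 months.
By Gamma–Poisson conjugacy, the posterior is Gamma(α + Σx, β + Σt) = Gamma(27 + 19, 6 + 9) = Gamma(46, 15).
Predictive mean over an 8-month window = T·E[λ|data] = 8·46/15 = 368/15.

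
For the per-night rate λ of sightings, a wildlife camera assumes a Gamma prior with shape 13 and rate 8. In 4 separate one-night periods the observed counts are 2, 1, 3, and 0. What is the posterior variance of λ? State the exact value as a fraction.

19/144

Total count: 2 + 1 + 3 + 0 = 6.
Total exposure: 4 nights.
By Gamma–Poisson conjugacy, the posterior is Gamma(α + Σx, β + Σt) = Gamma(13 + 6, 8 + 4) = Gamma(19, 12).
Posterior variance = α'/β'² = 19/144.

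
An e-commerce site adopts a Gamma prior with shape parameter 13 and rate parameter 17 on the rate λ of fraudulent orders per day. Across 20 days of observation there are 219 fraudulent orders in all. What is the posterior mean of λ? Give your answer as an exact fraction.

Total count 219 over total exposure 20 days.
Gamma(α, β) with Poisson data over total exposure Σt gives posterior Gamma(α+Σx, β+Σt) = Gamma(232, 37).
Posterior mean = α'/β' = 232/37.

232/37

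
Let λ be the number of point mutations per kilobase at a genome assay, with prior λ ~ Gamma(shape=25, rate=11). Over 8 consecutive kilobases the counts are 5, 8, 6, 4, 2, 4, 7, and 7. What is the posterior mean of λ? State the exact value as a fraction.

68/19

Total count: 5 + 8 + 6 + 4 + 2 + 4 + 7 + 7 = 43.
Total exposure: 8 kilobases.
By Gamma–Poisson conjugacy, the posterior is Gamma(α + Σx, β + Σt) = Gamma(25 + 43, 11 + 8) = Gamma(68, 19).
Posterior mean = α'/β' = 68/19.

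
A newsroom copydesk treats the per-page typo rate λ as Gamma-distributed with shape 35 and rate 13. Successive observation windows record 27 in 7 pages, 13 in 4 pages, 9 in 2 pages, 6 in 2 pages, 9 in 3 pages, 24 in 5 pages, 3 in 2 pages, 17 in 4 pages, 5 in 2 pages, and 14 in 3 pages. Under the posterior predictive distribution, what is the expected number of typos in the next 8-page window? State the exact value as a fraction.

Total count: 27 + 13 + 9 + 6 + 9 + 24 + 3 + 17 + 5 + 14 = 127.
Total exposure: 7 + 4 + 2 + 2 + 3 + 5 + 2 + 4 + 2 + 3 = 34 pages.
The Gamma prior is conjugate for the Poisson rate, so λ | data ~ Gamma(35+127, 13+34) = Gamma(162, 47).
Predictive mean over an 8-page window = T·E[λ|data] = 8·162/47 = 1296/47.

1296/47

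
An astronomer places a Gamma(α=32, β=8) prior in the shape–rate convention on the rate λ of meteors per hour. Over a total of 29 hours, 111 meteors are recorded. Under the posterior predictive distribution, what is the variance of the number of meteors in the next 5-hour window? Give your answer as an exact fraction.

30030/1369

Total count 111 over total exposure 29 hours.
The Gamma prior is conjugate for the Poisson rate, so λ | data ~ Gamma(32+111, 8+29) = Gamma(143, 37).
The posterior predictive for a window of length T is Negative Binomial with variance T·α'·(β'+T)/β'² = 5·143·42/1369 = 30030/1369.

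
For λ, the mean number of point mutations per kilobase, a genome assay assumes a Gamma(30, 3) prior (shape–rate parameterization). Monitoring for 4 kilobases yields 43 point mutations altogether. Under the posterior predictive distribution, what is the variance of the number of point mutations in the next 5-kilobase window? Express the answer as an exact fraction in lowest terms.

Total count 43 over total exposure 4 kilobases.
Gamma(α, β) with Poisson data over total exposure Σt gives posterior Gamma(α+Σx, β+Σt) = Gamma(73, 7).
The posterior predictive for a window of length T is Negative Binomial with variance T·α'·(β'+T)/β'² = 5·73·12/49 = 4380/49.

4380/49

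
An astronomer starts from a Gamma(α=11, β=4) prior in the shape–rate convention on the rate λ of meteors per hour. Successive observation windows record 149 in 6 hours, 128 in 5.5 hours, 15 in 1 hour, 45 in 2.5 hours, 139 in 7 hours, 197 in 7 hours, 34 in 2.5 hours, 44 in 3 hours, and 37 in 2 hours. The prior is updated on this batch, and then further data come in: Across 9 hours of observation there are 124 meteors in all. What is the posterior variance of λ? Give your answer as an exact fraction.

Total count: 149 + 128 + 15 + 45 + 139 + 197 + 34 + 44 + 37 = 788.
Total exposure: 6 + 5.5 + 1 + 2.5 + 7 + 7 + 2.5 + 3 + 2 = 36.5 hours.
After the first batch: Gamma(11 + 788, 4 + 36.5) = Gamma(799, 81/2).
Total count 124 over total exposure 9 hours.
After the second batch: Gamma(799 + 124, 81/2 + 9) = Gamma(923, 99/2).
Posterior variance = α'/β'² = 923/(9801/4) = 3692/9801.

3692/9801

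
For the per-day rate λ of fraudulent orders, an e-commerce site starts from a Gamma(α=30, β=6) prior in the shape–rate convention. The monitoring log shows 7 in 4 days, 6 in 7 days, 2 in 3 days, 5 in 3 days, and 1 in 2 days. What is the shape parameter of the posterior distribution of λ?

51

Total count: 7 + 6 + 2 + 5 + 1 = 21.
Total exposure: 4 + 7 + 3 + 3 + 2 = 19 days.
Posterior: α' = 30 + 21 = 51, β' = 6 + 19 = 25.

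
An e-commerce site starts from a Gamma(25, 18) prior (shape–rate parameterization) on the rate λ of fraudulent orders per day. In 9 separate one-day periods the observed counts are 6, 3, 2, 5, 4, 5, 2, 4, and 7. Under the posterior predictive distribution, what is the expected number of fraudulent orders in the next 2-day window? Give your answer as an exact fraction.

14/3

Total count: 6 + 3 + 2 + 5 + 4 + 5 + 2 + 4 + 7 = 38.
Total exposure: 9 days.
Gamma(α, β) with Poisson data over total exposure Σt gives posterior Gamma(α+Σx, β+Σt) = Gamma(63, 27).
Predictive mean over a 2-day window = T·E[λ|data] = 2·63/27 = 14/3.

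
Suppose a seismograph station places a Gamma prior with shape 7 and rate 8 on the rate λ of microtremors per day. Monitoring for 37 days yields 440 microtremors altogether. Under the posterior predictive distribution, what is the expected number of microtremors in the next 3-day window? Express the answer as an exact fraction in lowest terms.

Total count 440 over total exposure 37 days.
Posterior: α' = 7 + 440 = 447, β' = 8 + 37 = 45.
Predictive mean over a 3-day window = T·E[λ|data] = 3·447/45 = 149/5.

149/5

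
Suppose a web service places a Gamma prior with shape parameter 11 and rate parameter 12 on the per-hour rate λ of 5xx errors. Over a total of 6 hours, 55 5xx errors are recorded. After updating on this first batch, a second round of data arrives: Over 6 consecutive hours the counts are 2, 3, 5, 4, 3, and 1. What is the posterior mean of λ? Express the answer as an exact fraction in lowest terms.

Total count 55 over total exposure 6 hours.
After the first batch: Gamma(11 + 55, 12 + 6) = Gamma(66, 18).
Total count: 2 + 3 + 5 + 4 + 3 + 1 = 18.
Total exposure: 6 hours.
After the second batch: Gamma(66 + 18, 18 + 6) = Gamma(84, 24).
Posterior mean = α'/β' = 84/24 = 7/2.

7/2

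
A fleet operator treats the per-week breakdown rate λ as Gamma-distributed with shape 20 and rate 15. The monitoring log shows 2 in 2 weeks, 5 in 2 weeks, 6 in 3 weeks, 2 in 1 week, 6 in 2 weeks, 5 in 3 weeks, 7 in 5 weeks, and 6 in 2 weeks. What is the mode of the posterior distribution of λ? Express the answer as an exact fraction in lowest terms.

Total count: 2 + 5 + 6 + 2 + 6 + 5 + 7 + 6 = 39.
Total exposure: 2 + 2 + 3 + 1 + 2 + 3 + 5 + 2 = 20 weeks.
Conjugate update: add total count to the shape and total exposure to the rate, giving Gamma(59, 35).
Posterior mode = (α'−1)/β' = 58/35.

58/35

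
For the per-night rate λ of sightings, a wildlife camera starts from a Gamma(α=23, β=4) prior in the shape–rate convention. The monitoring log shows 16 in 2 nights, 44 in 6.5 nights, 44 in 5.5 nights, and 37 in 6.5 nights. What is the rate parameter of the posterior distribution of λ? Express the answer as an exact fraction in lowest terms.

Total count: 16 + 44 + 44 + 37 = 141.
Total exposure: 2 + 6.5 + 5.5 + 6.5 = 20.5 nights.
Conjugate update: add total count to the shape and total exposure to the rate, giving Gamma(164, 49/2).

49/2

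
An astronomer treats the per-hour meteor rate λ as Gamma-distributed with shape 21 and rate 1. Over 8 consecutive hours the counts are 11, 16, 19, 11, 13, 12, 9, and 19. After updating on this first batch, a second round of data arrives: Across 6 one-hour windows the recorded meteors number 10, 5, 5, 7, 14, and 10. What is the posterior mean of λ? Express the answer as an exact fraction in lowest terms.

Total count: 11 + 16 + 19 + 11 + 13 + 12 + 9 + 19 = 110.
Total exposure: 8 hours.
After the first batch: Gamma(21 + 110, 1 + 8) = Gamma(131, 9).
Total count: 10 + 5 + 5 + 7 + 14 + 10 = 51.
Total exposure: 6 hours.
After the second batch: Gamma(131 + 51, 9 + 6) = Gamma(182, 15).
Posterior mean = α'/β' = 182/15.

182/15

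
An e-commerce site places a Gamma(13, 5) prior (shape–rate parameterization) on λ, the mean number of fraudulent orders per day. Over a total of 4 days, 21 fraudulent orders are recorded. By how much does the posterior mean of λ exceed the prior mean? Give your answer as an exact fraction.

53/45

Total count 21 over total exposure 4 days.
The Gamma prior is conjugate for the Poisson rate, so λ | data ~ Gamma(13+21, 5+4) = Gamma(34, 9).
Posterior mean = 34/9 = 34/9; prior mean = 13/5 = 13/5. Difference = 34/9 − 13/5 = 53/45.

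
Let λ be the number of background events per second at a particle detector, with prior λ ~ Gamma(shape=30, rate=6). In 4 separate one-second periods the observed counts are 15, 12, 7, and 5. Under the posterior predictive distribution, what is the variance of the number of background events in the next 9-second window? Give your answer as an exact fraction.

Total count: 15 + 12 + 7 + 5 = 39.
Total exposure: 4 seconds.
Gamma(α, β) with Poisson data over total exposure Σt gives posterior Gamma(α+Σx, β+Σt) = Gamma(69, 10).
The posterior predictive for a window of length T is Negative Binomial with variance T·α'·(β'+T)/β'² = 9·69·19/100 = 11799/100.

11799/100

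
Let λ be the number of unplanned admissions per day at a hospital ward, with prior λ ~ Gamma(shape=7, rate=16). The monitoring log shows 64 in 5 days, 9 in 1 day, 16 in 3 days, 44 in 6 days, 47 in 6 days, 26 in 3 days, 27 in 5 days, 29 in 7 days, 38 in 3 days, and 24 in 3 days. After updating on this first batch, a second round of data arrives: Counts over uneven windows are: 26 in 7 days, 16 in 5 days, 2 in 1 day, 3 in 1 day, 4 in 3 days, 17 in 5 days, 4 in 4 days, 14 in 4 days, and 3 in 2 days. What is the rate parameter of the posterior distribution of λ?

Total count: 64 + 9 + 16 + 44 + 47 + 26 + 27 + 29 + 38 + 24 = 324.
Total exposure: 5 + 1 + 3 + 6 + 6 + 3 + 5 + 7 + 3 + 3 = 42 days.
After the first batch: Gamma(7 + 324, 16 + 42) = Gamma(331, 58).
Total count: 26 + 16 + 2 + 3 + 4 + 17 + 4 + 14 + 3 = 89.
Total exposure: 7 + 5 + 1 + 1 + 3 + 5 + 4 + 4 + 2 = 32 days.
After the second batch: Gamma(331 + 89, 58 + 32) = Gamma(420, 90).

90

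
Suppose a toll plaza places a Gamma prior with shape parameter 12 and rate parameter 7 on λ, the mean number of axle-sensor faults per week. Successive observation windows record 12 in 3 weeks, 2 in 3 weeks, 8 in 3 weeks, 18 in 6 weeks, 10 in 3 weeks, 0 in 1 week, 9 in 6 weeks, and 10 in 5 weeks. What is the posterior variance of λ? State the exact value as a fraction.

Total count: 12 + 2 + 8 + 18 + 10 + 0 + 9 + 10 = 69.
Total exposure: 3 + 3 + 3 + 6 + 3 + 1 + 6 + 5 = 30 weeks.
Gamma(α, β) with Poisson data over total exposure Σt gives posterior Gamma(α+Σx, β+Σt) = Gamma(81, 37).
Posterior variance = α'/β'² = 81/1369.

81/1369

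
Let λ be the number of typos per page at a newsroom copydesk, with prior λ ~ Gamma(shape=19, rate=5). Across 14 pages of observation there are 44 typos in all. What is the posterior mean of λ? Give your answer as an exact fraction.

63/19

Total count 44 over total exposure 14 pages.
Posterior: α' = 19 + 44 = 63, β' = 5 + 14 = 19.
Posterior mean = α'/β' = 63/19.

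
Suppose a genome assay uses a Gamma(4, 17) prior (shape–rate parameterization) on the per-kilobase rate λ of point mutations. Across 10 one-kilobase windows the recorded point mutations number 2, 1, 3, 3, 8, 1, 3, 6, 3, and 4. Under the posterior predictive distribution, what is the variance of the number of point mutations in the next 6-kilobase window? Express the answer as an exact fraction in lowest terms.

Total count: 2 + 1 + 3 + 3 + 8 + 1 + 3 + 6 + 3 + 4 = 34.
Total exposure: 10 kilobases.
Conjugate update: add total count to the shape and total exposure to the rate, giving Gamma(38, 27).
The posterior predictive for a window of length T is Negative Binomial with variance T·α'·(β'+T)/β'² = 6·38·33/729 = 836/81.

836/81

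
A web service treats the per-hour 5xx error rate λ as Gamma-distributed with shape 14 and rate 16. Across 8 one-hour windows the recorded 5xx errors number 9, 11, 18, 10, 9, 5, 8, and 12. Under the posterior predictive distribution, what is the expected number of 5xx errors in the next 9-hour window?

36

Total count: 9 + 11 + 18 + 10 + 9 + 5 + 8 + 12 = 82.
Total exposure: 8 hours.
The Gamma prior is conjugate for the Poisson rate, so λ | data ~ Gamma(14+82, 16+8) = Gamma(96, 24).
Predictive mean over a 9-hour window = T·E[λ|data] = 9·96/24 = 36.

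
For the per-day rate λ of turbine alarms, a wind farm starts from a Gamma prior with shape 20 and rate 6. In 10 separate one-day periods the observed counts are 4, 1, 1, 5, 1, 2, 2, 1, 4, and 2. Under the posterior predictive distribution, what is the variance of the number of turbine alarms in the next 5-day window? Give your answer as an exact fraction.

Total count: 4 + 1 + 1 + 5 + 1 + 2 + 2 + 1 + 4 + 2 = 23.
Total exposure: 10 days.
Gamma(α, β) with Poisson data over total exposure Σt gives posterior Gamma(α+Σx, β+Σt) = Gamma(43, 16).
The posterior predictive for a window of length T is Negative Binomial with variance T·α'·(β'+T)/β'² = 5·43·21/256 = 4515/256.

4515/256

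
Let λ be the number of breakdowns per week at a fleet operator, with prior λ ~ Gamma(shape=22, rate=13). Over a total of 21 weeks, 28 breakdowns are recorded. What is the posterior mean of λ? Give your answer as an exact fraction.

25/17

Total count 28 over total exposure 21 weeks.
Conjugate update: add total count to the shape and total exposure to the rate, giving Gamma(50, 34).
Posterior mean = α'/β' = 50/34 = 25/17.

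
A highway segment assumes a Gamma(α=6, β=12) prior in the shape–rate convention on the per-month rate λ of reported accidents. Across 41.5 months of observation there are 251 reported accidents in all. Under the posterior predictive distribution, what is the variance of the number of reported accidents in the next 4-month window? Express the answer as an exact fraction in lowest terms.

236440/11449

Total count 251 over total exposure 41.5 months.
The Gamma prior is conjugate for the Poisson rate, so λ | data ~ Gamma(6+251, 12+41.5) = Gamma(257, 107/2).
The posterior predictive for a window of length T is Negative Binomial with variance T·α'·(β'+T)/β'² = 4·257·(115/2)/(11449/4) = 236440/11449.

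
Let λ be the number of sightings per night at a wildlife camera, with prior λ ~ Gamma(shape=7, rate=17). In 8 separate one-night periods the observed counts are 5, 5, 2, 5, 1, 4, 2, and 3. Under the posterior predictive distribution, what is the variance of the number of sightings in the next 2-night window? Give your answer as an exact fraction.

Total count: 5 + 5 + 2 + 5 + 1 + 4 + 2 + 3 = 27.
Total exposure: 8 nights.
Posterior: α' = 7 + 27 = 34, β' = 17 + 8 = 25.
The posterior predictive for a window of length T is Negative Binomial with variance T·α'·(β'+T)/β'² = 2·34·27/625 = 1836/625.

1836/625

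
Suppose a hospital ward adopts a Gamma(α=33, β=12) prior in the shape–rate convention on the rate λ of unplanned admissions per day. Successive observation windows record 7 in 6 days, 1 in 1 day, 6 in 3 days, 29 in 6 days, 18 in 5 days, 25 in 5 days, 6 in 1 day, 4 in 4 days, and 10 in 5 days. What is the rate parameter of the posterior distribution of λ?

Total count: 7 + 1 + 6 + 29 + 18 + 25 + 6 + 4 + 10 = 106.
Total exposure: 6 + 1 + 3 + 6 + 5 + 5 + 1 + 4 + 5 = 36 days.
The Gamma prior is conjugate for the Poisson rate, so λ | data ~ Gamma(33+106, 12+36) = Gamma(139, 48).

48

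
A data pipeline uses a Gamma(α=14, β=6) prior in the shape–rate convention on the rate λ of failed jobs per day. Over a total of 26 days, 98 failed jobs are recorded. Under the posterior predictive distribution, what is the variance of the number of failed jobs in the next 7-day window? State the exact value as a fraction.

1911/64

Total count 98 over total exposure 26 days.
By Gamma–Poisson conjugacy, the posterior is Gamma(α + Σx, β + Σt) = Gamma(14 + 98, 6 + 26) = Gamma(112, 32).
The posterior predictive for a window of length T is Negative Binomial with variance T·α'·(β'+T)/β'² = 7·112·39/1024 = 1911/64.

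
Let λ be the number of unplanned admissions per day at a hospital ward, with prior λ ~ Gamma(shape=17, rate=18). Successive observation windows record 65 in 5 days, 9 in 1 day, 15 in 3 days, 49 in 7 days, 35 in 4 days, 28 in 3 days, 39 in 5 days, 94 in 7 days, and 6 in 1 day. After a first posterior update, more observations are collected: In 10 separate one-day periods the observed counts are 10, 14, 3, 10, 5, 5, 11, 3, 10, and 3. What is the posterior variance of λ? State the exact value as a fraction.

Total count: 65 + 9 + 15 + 49 + 35 + 28 + 39 + 94 + 6 = 340.
Total exposure: 5 + 1 + 3 + 7 + 4 + 3 + 5 + 7 + 1 = 36 days.
After the first batch: Gamma(17 + 340, 18 + 36) = Gamma(357, 54).
Total count: 10 + 14 + 3 + 10 + 5 + 5 + 11 + 3 + 10 + 3 = 74.
Total exposure: 10 days.
After the second batch: Gamma(357 + 74, 54 + 10) = Gamma(431, 64).
Posterior variance = α'/β'² = 431/4096.

431/4096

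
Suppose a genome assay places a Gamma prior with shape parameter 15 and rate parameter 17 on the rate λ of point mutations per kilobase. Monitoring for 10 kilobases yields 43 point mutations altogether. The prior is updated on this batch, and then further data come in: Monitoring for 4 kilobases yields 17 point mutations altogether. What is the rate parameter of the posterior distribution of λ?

31

Total count 43 over total exposure 10 kilobases.
After the first batch: Gamma(15 + 43, 17 + 10) = Gamma(58, 27).
Total count 17 over total exposure 4 kilobases.
After the second batch: Gamma(58 + 17, 27 + 4) = Gamma(75, 31).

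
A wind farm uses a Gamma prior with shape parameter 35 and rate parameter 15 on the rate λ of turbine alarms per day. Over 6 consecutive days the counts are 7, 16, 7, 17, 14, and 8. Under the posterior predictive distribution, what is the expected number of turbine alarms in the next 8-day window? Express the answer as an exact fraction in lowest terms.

Total count: 7 + 16 + 7 + 17 + 14 + 8 = 69.
Total exposure: 6 days.
Gamma(α, β) with Poisson data over total exposure Σt gives posterior Gamma(α+Σx, β+Σt) = Gamma(104, 21).
Predictive mean over an 8-day window = T·E[λ|data] = 8·104/21 = 832/21.

832/21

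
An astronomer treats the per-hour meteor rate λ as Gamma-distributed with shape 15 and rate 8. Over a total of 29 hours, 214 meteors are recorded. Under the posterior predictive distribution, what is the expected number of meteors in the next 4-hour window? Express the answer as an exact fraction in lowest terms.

916/37

Total count 214 over total exposure 29 hours.
Conjugate update: add total count to the shape and total exposure to the rate, giving Gamma(229, 37).
Predictive mean over a 4-hour window = T·E[λ|data] = 4·229/37 = 916/37.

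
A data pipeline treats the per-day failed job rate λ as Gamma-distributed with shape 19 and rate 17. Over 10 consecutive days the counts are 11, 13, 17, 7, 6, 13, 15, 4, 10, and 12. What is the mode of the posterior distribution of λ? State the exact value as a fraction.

14/3

Total count: 11 + 13 + 17 + 7 + 6 + 13 + 15 + 4 + 10 + 12 = 108.
Total exposure: 10 days.
Conjugate update: add total count to the shape and total exposure to the rate, giving Gamma(127, 27).
Posterior mode = (α'−1)/β' = 126/27 = 14/3.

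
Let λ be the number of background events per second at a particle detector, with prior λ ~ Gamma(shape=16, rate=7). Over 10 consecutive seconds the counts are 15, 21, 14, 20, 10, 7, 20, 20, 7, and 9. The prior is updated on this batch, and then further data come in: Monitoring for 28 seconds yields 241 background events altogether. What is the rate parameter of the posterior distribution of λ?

45

Total count: 15 + 21 + 14 + 20 + 10 + 7 + 20 + 20 + 7 + 9 = 143.
Total exposure: 10 seconds.
After the first batch: Gamma(16 + 143, 7 + 10) = Gamma(159, 17).
Total count 241 over total exposure 28 seconds.
After the second batch: Gamma(159 + 241, 17 + 28) = Gamma(400, 45).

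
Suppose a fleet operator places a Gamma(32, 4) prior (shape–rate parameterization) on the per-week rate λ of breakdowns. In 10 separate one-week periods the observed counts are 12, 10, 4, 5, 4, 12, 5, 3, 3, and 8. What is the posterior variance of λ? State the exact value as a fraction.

Total count: 12 + 10 + 4 + 5 + 4 + 12 + 5 + 3 + 3 + 8 = 66.
Total exposure: 10 weeks.
Gamma(α, β) with Poisson data over total exposure Σt gives posterior Gamma(α+Σx, β+Σt) = Gamma(98, 14).
Posterior variance = α'/β'² = 98/196 = 1/2.

1/2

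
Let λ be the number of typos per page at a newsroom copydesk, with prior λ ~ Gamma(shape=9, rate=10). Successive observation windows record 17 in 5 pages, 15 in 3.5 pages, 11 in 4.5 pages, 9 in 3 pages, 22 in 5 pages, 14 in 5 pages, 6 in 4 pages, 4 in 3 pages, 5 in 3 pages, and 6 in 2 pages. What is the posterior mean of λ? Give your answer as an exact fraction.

59/24

Total count: 17 + 15 + 11 + 9 + 22 + 14 + 6 + 4 + 5 + 6 = 109.
Total exposure: 5 + 3.5 + 4.5 + 3 + 5 + 5 + 4 + 3 + 3 + 2 = 38 pages.
The Gamma prior is conjugate for the Poisson rate, so λ | data ~ Gamma(9+109, 10+38) = Gamma(118, 48).
Posterior mean = α'/β' = 118/48 = 59/24.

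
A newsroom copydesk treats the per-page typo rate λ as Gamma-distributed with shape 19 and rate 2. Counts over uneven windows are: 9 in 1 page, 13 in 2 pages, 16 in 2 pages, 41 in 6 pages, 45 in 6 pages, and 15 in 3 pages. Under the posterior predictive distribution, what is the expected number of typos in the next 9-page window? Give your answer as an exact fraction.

711/11

Total count: 9 + 13 + 16 + 41 + 45 + 15 = 139.
Total exposure: 1 + 2 + 2 + 6 + 6 + 3 = 20 pages.
The Gamma prior is conjugate for the Poisson rate, so λ | data ~ Gamma(19+139, 2+20) = Gamma(158, 22).
Predictive mean over a 9-page window = T·E[λ|data] = 9·158/22 = 711/11.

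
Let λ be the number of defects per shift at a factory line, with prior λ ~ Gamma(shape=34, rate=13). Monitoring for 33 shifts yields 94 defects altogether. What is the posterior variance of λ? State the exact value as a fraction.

Total count 94 over total exposure 33 shifts.
The Gamma prior is conjugate for the Poisson rate, so λ | data ~ Gamma(34+94, 13+33) = Gamma(128, 46).
Posterior variance = α'/β'² = 128/2116 = 32/529.

32/529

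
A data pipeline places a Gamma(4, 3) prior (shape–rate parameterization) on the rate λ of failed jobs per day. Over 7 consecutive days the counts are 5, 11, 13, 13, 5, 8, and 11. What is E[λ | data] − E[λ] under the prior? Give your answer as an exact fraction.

17/3

Total count: 5 + 11 + 13 + 13 + 5 + 8 + 11 = 66.
Total exposure: 7 days.
The Gamma prior is conjugate for the Poisson rate, so λ | data ~ Gamma(4+66, 3+7) = Gamma(70, 10).
Posterior mean = 70/10 = 7; prior mean = 4/3 = 4/3. Difference = 7 − 4/3 = 17/3.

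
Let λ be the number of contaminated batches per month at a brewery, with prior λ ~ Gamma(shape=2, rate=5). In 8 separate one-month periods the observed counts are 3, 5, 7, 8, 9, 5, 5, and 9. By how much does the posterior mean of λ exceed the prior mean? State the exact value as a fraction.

Total count: 3 + 5 + 7 + 8 + 9 + 5 + 5 + 9 = 51.
Total exposure: 8 months.
By Gamma–Poisson conjugacy, the posterior is Gamma(α + Σx, β + Σt) = Gamma(2 + 51, 5 + 8) = Gamma(53, 13).
Posterior mean = 53/13 = 53/13; prior mean = 2/5 = 2/5. Difference = 53/13 − 2/5 = 239/65.

239/65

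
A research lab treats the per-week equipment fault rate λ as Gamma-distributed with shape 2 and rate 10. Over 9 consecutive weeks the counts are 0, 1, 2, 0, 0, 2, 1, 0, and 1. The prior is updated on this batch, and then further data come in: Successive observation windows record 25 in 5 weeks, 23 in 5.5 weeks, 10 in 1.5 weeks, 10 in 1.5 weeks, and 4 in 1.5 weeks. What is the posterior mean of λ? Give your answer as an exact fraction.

Total count: 0 + 1 + 2 + 0 + 0 + 2 + 1 + 0 + 1 = 7.
Total exposure: 9 weeks.
After the first batch: Gamma(2 + 7, 10 + 9) = Gamma(9, 19).
Total count: 25 + 23 + 10 + 10 + 4 = 72.
Total exposure: 5 + 5.5 + 1.5 + 1.5 + 1.5 = 15 weeks.
After the second batch: Gamma(9 + 72, 19 + 15) = Gamma(81, 34).
Posterior mean = α'/β' = 81/34.

81/34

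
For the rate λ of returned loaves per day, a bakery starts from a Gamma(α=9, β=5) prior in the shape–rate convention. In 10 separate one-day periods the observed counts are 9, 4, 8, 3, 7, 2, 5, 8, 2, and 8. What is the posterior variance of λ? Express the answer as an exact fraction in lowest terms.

Total count: 9 + 4 + 8 + 3 + 7 + 2 + 5 + 8 + 2 + 8 = 56.
Total exposure: 10 days.
Conjugate update: add total count to the shape and total exposure to the rate, giving Gamma(65, 15).
Posterior variance = α'/β'² = 65/225 = 13/45.

13/45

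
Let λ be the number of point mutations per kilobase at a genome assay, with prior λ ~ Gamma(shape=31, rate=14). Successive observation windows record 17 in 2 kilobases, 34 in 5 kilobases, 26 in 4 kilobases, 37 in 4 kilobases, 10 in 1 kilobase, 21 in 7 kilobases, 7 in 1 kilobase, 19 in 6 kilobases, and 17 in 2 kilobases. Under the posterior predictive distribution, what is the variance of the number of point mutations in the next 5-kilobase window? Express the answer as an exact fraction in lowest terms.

55845/2116

Total count: 17 + 34 + 26 + 37 + 10 + 21 + 7 + 19 + 17 = 188.
Total exposure: 2 + 5 + 4 + 4 + 1 + 7 + 1 + 6 + 2 = 32 kilobases.
Gamma(α, β) with Poisson data over total exposure Σt gives posterior Gamma(α+Σx, β+Σt) = Gamma(219, 46).
The posterior predictive for a window of length T is Negative Binomial with variance T·α'·(β'+T)/β'² = 5·219·51/2116 = 55845/2116.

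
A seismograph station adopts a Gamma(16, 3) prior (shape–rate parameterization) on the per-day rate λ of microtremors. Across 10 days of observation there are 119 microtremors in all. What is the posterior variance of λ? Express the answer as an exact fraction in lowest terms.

Total count 119 over total exposure 10 days.
The Gamma prior is conjugate for the Poisson rate, so λ | data ~ Gamma(16+119, 3+10) = Gamma(135, 13).
Posterior variance = α'/β'² = 135/169.

135/169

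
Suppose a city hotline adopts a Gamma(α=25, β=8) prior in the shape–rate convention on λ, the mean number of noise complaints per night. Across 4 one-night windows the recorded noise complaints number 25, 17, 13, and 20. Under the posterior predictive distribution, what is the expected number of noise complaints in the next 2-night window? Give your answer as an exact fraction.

50/3

Total count: 25 + 17 + 13 + 20 = 75.
Total exposure: 4 nights.
By Gamma–Poisson conjugacy, the posterior is Gamma(α + Σx, β + Σt) = Gamma(25 + 75, 8 + 4) = Gamma(100, 12).
Predictive mean over a 2-night window = T·E[λ|data] = 2·100/12 = 50/3.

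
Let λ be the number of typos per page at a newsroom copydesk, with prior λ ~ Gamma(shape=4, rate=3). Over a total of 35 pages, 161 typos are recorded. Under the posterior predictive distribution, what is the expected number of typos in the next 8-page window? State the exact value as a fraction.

Total count 161 over total exposure 35 pages.
The Gamma prior is conjugate for the Poisson rate, so λ | data ~ Gamma(4+161, 3+35) = Gamma(165, 38).
Predictive mean over an 8-page window = T·E[λ|data] = 8·165/38 = 660/19.

660/19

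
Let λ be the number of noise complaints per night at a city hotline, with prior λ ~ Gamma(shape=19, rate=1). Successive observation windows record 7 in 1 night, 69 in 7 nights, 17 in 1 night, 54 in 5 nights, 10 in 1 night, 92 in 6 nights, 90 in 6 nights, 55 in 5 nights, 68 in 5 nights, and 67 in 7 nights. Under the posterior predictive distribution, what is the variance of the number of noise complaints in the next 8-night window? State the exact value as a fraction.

232352/2025

Total count: 7 + 69 + 17 + 54 + 10 + 92 + 90 + 55 + 68 + 67 = 529.
Total exposure: 1 + 7 + 1 + 5 + 1 + 6 + 6 + 5 + 5 + 7 = 44 nights.
Posterior: α' = 19 + 529 = 548, β' = 1 + 44 = 45.
The posterior predictive for a window of length T is Negative Binomial with variance T·α'·(β'+T)/β'² = 8·548·53/2025 = 232352/2025.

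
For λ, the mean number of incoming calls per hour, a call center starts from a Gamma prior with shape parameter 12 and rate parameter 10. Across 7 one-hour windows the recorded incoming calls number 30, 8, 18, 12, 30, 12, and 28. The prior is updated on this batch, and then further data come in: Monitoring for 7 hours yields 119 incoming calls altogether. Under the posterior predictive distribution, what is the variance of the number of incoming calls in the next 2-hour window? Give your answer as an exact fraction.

Total count: 30 + 8 + 18 + 12 + 30 + 12 + 28 = 138.
Total exposure: 7 hours.
After the first batch: Gamma(12 + 138, 10 + 7) = Gamma(150, 17).
Total count 119 over total exposure 7 hours.
After the second batch: Gamma(150 + 119, 17 + 7) = Gamma(269, 24).
The posterior predictive for a window of length T is Negative Binomial with variance T·α'·(β'+T)/β'² = 2·269·26/576 = 3497/144.

3497/144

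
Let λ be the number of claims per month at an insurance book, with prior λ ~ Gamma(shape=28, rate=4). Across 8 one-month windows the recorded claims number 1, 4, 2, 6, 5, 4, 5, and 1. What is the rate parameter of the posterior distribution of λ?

Total count: 1 + 4 + 2 + 6 + 5 + 4 + 5 + 1 = 28.
Total exposure: 8 months.
The Gamma prior is conjugate for the Poisson rate, so λ | data ~ Gamma(28+28, 4+8) = Gamma(56, 12).

12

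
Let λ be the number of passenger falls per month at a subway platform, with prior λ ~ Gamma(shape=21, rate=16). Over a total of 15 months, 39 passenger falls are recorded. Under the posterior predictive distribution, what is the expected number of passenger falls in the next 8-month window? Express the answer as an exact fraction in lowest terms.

480/31

Total count 39 over total exposure 15 months.
Gamma(α, β) with Poisson data over total exposure Σt gives posterior Gamma(α+Σx, β+Σt) = Gamma(60, 31).
Predictive mean over an 8-month window = T·E[λ|data] = 8·60/31 = 480/31.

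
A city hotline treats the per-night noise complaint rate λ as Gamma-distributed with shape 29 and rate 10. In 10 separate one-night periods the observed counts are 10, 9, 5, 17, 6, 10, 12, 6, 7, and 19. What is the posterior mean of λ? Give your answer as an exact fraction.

Total count: 10 + 9 + 5 + 17 + 6 + 10 + 12 + 6 + 7 + 19 = 101.
Total exposure: 10 nights.
Gamma(α, β) with Poisson data over total exposure Σt gives posterior Gamma(α+Σx, β+Σt) = Gamma(130, 20).
Posterior mean = α'/β' = 130/20 = 13/2.

13/2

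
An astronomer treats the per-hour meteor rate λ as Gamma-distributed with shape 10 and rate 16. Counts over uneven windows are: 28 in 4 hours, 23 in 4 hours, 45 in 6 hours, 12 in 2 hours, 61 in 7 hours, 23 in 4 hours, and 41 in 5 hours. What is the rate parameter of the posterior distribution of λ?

48

Total count: 28 + 23 + 45 + 12 + 61 + 23 + 41 = 233.
Total exposure: 4 + 4 + 6 + 2 + 7 + 4 + 5 = 32 hours.
Conjugate update: add total count to the shape and total exposure to the rate, giving Gamma(243, 48).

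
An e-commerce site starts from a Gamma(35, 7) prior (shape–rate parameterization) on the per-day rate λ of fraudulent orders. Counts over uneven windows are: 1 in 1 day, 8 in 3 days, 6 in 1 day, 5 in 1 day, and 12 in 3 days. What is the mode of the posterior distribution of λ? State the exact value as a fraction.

33/8

Total count: 1 + 8 + 6 + 5 + 12 = 32.
Total exposure: 1 + 3 + 1 + 1 + 3 = 9 days.
Posterior: α' = 35 + 32 = 67, β' = 7 + 9 = 16.
Posterior mode = (α'−1)/β' = 66/16 = 33/8.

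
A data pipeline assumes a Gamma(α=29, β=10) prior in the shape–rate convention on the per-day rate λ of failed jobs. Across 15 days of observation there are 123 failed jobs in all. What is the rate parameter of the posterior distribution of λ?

Total count 123 over total exposure 15 days.
Gamma(α, β) with Poisson data over total exposure Σt gives posterior Gamma(α+Σx, β+Σt) = Gamma(152, 25).

25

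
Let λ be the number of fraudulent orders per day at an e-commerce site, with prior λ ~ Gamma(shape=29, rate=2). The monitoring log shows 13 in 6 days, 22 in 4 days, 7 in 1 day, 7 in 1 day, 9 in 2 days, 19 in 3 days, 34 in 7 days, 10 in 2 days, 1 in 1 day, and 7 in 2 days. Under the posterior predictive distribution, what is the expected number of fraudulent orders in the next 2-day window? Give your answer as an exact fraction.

316/31

Total count: 13 + 22 + 7 + 7 + 9 + 19 + 34 + 10 + 1 + 7 = 129.
Total exposure: 6 + 4 + 1 + 1 + 2 + 3 + 7 + 2 + 1 + 2 = 29 days.
Gamma(α, β) with Poisson data over total exposure Σt gives posterior Gamma(α+Σx, β+Σt) = Gamma(158, 31).
Predictive mean over a 2-day window = T·E[λ|data] = 2·158/31 = 316/31.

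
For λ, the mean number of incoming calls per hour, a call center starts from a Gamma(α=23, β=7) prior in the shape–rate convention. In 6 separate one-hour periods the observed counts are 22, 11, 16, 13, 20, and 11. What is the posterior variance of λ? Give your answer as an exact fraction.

Total count: 22 + 11 + 16 + 13 + 20 + 11 = 93.
Total exposure: 6 hours.
Conjugate update: add total count to the shape and total exposure to the rate, giving Gamma(116, 13).
Posterior variance = α'/β'² = 116/169.

116/169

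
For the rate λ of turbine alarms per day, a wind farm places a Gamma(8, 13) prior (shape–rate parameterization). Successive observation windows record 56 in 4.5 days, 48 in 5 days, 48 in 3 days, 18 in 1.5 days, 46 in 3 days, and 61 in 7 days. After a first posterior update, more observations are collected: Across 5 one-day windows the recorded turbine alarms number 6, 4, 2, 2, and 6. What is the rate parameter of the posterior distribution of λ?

Total count: 56 + 48 + 48 + 18 + 46 + 61 = 277.
Total exposure: 4.5 + 5 + 3 + 1.5 + 3 + 7 = 24 days.
After the first batch: Gamma(8 + 277, 13 + 24) = Gamma(285, 37).
Total count: 6 + 4 + 2 + 2 + 6 = 20.
Total exposure: 5 days.
After the second batch: Gamma(285 + 20, 37 + 5) = Gamma(305, 42).

42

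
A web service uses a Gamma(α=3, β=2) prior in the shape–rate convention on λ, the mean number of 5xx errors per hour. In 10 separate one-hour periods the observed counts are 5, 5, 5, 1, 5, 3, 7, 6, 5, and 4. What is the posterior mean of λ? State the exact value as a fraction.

Total count: 5 + 5 + 5 + 1 + 5 + 3 + 7 + 6 + 5 + 4 = 46.
Total exposure: 10 hours.
The Gamma prior is conjugate for the Poisson rate, so λ | data ~ Gamma(3+46, 2+10) = Gamma(49, 12).
Posterior mean = α'/β' = 49/12.

49/12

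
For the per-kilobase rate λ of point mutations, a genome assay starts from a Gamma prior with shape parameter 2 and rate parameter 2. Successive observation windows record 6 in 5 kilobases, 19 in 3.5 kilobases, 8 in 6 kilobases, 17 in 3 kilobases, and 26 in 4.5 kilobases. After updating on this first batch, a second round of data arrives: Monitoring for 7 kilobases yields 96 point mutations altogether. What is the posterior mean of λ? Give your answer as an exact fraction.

174/31

Total count: 6 + 19 + 8 + 17 + 26 = 76.
Total exposure: 5 + 3.5 + 6 + 3 + 4.5 = 22 kilobases.
After the first batch: Gamma(2 + 76, 2 + 22) = Gamma(78, 24).
Total count 96 over total exposure 7 kilobases.
After the second batch: Gamma(78 + 96, 24 + 7) = Gamma(174, 31).
Posterior mean = α'/β' = 174/31.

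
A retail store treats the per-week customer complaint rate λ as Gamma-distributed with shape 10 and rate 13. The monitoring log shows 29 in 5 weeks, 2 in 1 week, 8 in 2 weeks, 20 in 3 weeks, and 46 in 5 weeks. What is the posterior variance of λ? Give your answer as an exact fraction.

115/841

Total count: 29 + 2 + 8 + 20 + 46 = 105.
Total exposure: 5 + 1 + 2 + 3 + 5 = 16 weeks.
Conjugate update: add total count to the shape and total exposure to the rate, giving Gamma(115, 29).
Posterior variance = α'/β'² = 115/841.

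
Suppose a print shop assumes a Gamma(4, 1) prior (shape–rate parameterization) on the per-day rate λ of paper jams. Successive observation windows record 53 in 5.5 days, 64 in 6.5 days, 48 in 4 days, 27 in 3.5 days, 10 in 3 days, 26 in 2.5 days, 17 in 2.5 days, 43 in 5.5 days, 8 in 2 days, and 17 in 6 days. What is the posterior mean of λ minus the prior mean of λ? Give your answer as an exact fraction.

Total count: 53 + 64 + 48 + 27 + 10 + 26 + 17 + 43 + 8 + 17 = 313.
Total exposure: 5.5 + 6.5 + 4 + 3.5 + 3 + 2.5 + 2.5 + 5.5 + 2 + 6 = 41 days.
The Gamma prior is conjugate for the Poisson rate, so λ | data ~ Gamma(4+313, 1+41) = Gamma(317, 42).
Posterior mean = 317/42 = 317/42; prior mean = 4/1 = 4. Difference = 317/42 − 4 = 149/42.

149/42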